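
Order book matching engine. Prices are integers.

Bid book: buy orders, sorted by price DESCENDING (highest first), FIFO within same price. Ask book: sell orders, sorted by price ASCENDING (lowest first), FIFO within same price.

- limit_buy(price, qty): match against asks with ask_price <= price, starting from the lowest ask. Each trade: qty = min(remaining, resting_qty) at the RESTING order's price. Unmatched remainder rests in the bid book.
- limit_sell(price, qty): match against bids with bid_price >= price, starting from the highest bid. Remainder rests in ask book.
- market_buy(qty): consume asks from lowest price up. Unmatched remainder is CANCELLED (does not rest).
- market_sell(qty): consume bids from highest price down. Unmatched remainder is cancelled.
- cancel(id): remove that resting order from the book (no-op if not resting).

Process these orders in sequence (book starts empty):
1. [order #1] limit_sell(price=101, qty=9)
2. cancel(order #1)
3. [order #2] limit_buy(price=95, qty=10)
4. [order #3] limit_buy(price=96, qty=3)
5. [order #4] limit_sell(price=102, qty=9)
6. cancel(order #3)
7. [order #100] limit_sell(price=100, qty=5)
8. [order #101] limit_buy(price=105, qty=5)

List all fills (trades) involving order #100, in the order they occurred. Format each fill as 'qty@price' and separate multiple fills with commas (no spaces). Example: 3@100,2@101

Answer: 5@100

Derivation:
After op 1 [order #1] limit_sell(price=101, qty=9): fills=none; bids=[-] asks=[#1:9@101]
After op 2 cancel(order #1): fills=none; bids=[-] asks=[-]
After op 3 [order #2] limit_buy(price=95, qty=10): fills=none; bids=[#2:10@95] asks=[-]
After op 4 [order #3] limit_buy(price=96, qty=3): fills=none; bids=[#3:3@96 #2:10@95] asks=[-]
After op 5 [order #4] limit_sell(price=102, qty=9): fills=none; bids=[#3:3@96 #2:10@95] asks=[#4:9@102]
After op 6 cancel(order #3): fills=none; bids=[#2:10@95] asks=[#4:9@102]
After op 7 [order #100] limit_sell(price=100, qty=5): fills=none; bids=[#2:10@95] asks=[#100:5@100 #4:9@102]
After op 8 [order #101] limit_buy(price=105, qty=5): fills=#101x#100:5@100; bids=[#2:10@95] asks=[#4:9@102]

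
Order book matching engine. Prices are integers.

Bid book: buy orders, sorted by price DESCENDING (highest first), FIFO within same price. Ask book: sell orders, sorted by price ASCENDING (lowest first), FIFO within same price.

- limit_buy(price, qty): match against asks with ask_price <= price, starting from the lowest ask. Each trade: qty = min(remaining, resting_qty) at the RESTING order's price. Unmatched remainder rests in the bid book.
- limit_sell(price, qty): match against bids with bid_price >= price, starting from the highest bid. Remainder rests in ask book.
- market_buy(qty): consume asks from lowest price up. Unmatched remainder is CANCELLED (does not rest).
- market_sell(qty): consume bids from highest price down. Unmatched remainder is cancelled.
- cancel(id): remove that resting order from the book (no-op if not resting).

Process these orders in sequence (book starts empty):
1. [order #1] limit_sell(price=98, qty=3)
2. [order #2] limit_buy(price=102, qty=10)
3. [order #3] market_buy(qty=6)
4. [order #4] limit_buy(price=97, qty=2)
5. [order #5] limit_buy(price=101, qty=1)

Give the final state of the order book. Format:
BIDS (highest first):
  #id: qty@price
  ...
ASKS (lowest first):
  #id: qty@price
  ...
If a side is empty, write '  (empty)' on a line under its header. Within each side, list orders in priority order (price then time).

Answer: BIDS (highest first):
  #2: 7@102
  #5: 1@101
  #4: 2@97
ASKS (lowest first):
  (empty)

Derivation:
After op 1 [order #1] limit_sell(price=98, qty=3): fills=none; bids=[-] asks=[#1:3@98]
After op 2 [order #2] limit_buy(price=102, qty=10): fills=#2x#1:3@98; bids=[#2:7@102] asks=[-]
After op 3 [order #3] market_buy(qty=6): fills=none; bids=[#2:7@102] asks=[-]
After op 4 [order #4] limit_buy(price=97, qty=2): fills=none; bids=[#2:7@102 #4:2@97] asks=[-]
After op 5 [order #5] limit_buy(price=101, qty=1): fills=none; bids=[#2:7@102 #5:1@101 #4:2@97] asks=[-]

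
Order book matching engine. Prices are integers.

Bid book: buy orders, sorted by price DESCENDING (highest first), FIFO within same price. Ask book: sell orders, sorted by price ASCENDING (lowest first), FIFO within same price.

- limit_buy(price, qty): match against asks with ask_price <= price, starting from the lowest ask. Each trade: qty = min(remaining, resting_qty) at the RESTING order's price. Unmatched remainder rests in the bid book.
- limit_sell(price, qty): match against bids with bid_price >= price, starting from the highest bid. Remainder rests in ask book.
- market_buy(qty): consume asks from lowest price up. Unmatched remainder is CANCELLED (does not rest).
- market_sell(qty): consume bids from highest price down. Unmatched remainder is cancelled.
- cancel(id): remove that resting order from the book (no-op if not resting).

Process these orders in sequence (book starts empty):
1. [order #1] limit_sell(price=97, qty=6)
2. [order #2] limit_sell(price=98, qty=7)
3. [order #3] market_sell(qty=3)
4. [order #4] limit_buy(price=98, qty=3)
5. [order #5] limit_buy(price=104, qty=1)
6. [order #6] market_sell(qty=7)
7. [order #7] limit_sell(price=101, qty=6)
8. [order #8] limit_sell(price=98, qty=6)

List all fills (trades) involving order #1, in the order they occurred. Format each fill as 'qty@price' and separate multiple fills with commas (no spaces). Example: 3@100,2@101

Answer: 3@97,1@97

Derivation:
After op 1 [order #1] limit_sell(price=97, qty=6): fills=none; bids=[-] asks=[#1:6@97]
After op 2 [order #2] limit_sell(price=98, qty=7): fills=none; bids=[-] asks=[#1:6@97 #2:7@98]
After op 3 [order #3] market_sell(qty=3): fills=none; bids=[-] asks=[#1:6@97 #2:7@98]
After op 4 [order #4] limit_buy(price=98, qty=3): fills=#4x#1:3@97; bids=[-] asks=[#1:3@97 #2:7@98]
After op 5 [order #5] limit_buy(price=104, qty=1): fills=#5x#1:1@97; bids=[-] asks=[#1:2@97 #2:7@98]
After op 6 [order #6] market_sell(qty=7): fills=none; bids=[-] asks=[#1:2@97 #2:7@98]
After op 7 [order #7] limit_sell(price=101, qty=6): fills=none; bids=[-] asks=[#1:2@97 #2:7@98 #7:6@101]
After op 8 [order #8] limit_sell(price=98, qty=6): fills=none; bids=[-] asks=[#1:2@97 #2:7@98 #8:6@98 #7:6@101]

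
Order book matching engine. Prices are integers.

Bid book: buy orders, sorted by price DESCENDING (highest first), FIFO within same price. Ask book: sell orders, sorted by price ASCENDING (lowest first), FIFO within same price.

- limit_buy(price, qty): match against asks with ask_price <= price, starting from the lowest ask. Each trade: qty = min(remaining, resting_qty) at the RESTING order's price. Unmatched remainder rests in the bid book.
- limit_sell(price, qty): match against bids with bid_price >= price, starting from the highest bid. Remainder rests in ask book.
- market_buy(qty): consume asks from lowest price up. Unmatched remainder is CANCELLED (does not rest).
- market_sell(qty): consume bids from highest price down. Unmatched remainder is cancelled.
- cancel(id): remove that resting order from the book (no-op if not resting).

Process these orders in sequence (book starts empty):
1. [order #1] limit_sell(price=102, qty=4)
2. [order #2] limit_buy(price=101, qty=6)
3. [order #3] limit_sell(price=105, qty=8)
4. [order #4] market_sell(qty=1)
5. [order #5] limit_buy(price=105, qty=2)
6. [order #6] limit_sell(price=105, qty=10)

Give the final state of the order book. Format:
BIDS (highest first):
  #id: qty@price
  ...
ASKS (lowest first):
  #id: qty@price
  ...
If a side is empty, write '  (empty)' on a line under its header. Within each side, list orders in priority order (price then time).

After op 1 [order #1] limit_sell(price=102, qty=4): fills=none; bids=[-] asks=[#1:4@102]
After op 2 [order #2] limit_buy(price=101, qty=6): fills=none; bids=[#2:6@101] asks=[#1:4@102]
After op 3 [order #3] limit_sell(price=105, qty=8): fills=none; bids=[#2:6@101] asks=[#1:4@102 #3:8@105]
After op 4 [order #4] market_sell(qty=1): fills=#2x#4:1@101; bids=[#2:5@101] asks=[#1:4@102 #3:8@105]
After op 5 [order #5] limit_buy(price=105, qty=2): fills=#5x#1:2@102; bids=[#2:5@101] asks=[#1:2@102 #3:8@105]
After op 6 [order #6] limit_sell(price=105, qty=10): fills=none; bids=[#2:5@101] asks=[#1:2@102 #3:8@105 #6:10@105]

Answer: BIDS (highest first):
  #2: 5@101
ASKS (lowest first):
  #1: 2@102
  #3: 8@105
  #6: 10@105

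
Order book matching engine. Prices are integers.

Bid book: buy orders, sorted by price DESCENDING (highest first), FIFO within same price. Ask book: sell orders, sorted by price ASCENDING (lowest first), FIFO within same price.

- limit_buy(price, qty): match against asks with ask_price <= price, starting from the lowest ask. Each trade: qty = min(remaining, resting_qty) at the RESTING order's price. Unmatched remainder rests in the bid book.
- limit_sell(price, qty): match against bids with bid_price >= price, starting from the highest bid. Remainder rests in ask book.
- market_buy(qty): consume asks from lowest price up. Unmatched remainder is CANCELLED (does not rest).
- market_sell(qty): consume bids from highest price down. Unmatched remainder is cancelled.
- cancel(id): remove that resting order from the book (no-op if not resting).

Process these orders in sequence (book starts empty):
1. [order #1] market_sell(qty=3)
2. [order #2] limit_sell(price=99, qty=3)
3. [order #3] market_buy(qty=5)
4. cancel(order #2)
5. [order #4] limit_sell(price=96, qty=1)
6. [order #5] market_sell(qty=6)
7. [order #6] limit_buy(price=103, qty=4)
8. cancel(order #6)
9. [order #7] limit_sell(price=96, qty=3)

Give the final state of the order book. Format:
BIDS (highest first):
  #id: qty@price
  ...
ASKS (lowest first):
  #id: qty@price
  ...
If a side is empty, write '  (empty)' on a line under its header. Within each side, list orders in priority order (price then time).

After op 1 [order #1] market_sell(qty=3): fills=none; bids=[-] asks=[-]
After op 2 [order #2] limit_sell(price=99, qty=3): fills=none; bids=[-] asks=[#2:3@99]
After op 3 [order #3] market_buy(qty=5): fills=#3x#2:3@99; bids=[-] asks=[-]
After op 4 cancel(order #2): fills=none; bids=[-] asks=[-]
After op 5 [order #4] limit_sell(price=96, qty=1): fills=none; bids=[-] asks=[#4:1@96]
After op 6 [order #5] market_sell(qty=6): fills=none; bids=[-] asks=[#4:1@96]
After op 7 [order #6] limit_buy(price=103, qty=4): fills=#6x#4:1@96; bids=[#6:3@103] asks=[-]
After op 8 cancel(order #6): fills=none; bids=[-] asks=[-]
After op 9 [order #7] limit_sell(price=96, qty=3): fills=none; bids=[-] asks=[#7:3@96]

Answer: BIDS (highest first):
  (empty)
ASKS (lowest first):
  #7: 3@96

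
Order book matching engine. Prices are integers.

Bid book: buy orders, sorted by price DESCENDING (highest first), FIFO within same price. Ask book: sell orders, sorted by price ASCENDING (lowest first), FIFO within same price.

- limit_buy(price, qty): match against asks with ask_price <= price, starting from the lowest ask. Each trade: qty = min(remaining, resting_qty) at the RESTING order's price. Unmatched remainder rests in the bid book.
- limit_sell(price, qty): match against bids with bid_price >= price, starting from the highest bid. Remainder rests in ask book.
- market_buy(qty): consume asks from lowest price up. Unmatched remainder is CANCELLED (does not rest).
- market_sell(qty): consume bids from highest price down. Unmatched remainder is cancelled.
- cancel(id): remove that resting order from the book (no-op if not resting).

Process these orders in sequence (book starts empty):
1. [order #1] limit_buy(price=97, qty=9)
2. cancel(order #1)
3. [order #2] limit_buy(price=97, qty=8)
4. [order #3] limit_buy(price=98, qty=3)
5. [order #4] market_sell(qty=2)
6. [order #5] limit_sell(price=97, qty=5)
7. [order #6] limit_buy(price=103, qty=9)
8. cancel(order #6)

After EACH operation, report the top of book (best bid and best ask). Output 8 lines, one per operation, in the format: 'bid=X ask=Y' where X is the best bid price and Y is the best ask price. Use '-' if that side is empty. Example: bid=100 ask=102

After op 1 [order #1] limit_buy(price=97, qty=9): fills=none; bids=[#1:9@97] asks=[-]
After op 2 cancel(order #1): fills=none; bids=[-] asks=[-]
After op 3 [order #2] limit_buy(price=97, qty=8): fills=none; bids=[#2:8@97] asks=[-]
After op 4 [order #3] limit_buy(price=98, qty=3): fills=none; bids=[#3:3@98 #2:8@97] asks=[-]
After op 5 [order #4] market_sell(qty=2): fills=#3x#4:2@98; bids=[#3:1@98 #2:8@97] asks=[-]
After op 6 [order #5] limit_sell(price=97, qty=5): fills=#3x#5:1@98 #2x#5:4@97; bids=[#2:4@97] asks=[-]
After op 7 [order #6] limit_buy(price=103, qty=9): fills=none; bids=[#6:9@103 #2:4@97] asks=[-]
After op 8 cancel(order #6): fills=none; bids=[#2:4@97] asks=[-]

Answer: bid=97 ask=-
bid=- ask=-
bid=97 ask=-
bid=98 ask=-
bid=98 ask=-
bid=97 ask=-
bid=103 ask=-
bid=97 ask=-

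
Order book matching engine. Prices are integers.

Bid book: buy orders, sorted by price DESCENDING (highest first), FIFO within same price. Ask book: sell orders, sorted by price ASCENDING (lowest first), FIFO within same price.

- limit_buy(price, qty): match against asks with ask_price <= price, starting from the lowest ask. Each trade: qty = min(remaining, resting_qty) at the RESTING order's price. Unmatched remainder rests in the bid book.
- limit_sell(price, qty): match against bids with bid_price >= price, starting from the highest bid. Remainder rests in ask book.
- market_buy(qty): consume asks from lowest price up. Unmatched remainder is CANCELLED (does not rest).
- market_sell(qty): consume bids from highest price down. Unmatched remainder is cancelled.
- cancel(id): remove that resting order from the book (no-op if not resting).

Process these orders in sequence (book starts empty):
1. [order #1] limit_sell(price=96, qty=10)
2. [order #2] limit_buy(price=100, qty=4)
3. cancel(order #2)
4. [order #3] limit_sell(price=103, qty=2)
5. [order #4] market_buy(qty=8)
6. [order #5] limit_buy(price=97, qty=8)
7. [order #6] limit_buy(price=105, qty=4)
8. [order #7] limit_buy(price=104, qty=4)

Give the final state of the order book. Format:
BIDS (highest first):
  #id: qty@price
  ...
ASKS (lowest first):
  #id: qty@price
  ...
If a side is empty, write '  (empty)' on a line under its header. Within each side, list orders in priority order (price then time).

After op 1 [order #1] limit_sell(price=96, qty=10): fills=none; bids=[-] asks=[#1:10@96]
After op 2 [order #2] limit_buy(price=100, qty=4): fills=#2x#1:4@96; bids=[-] asks=[#1:6@96]
After op 3 cancel(order #2): fills=none; bids=[-] asks=[#1:6@96]
After op 4 [order #3] limit_sell(price=103, qty=2): fills=none; bids=[-] asks=[#1:6@96 #3:2@103]
After op 5 [order #4] market_buy(qty=8): fills=#4x#1:6@96 #4x#3:2@103; bids=[-] asks=[-]
After op 6 [order #5] limit_buy(price=97, qty=8): fills=none; bids=[#5:8@97] asks=[-]
After op 7 [order #6] limit_buy(price=105, qty=4): fills=none; bids=[#6:4@105 #5:8@97] asks=[-]
After op 8 [order #7] limit_buy(price=104, qty=4): fills=none; bids=[#6:4@105 #7:4@104 #5:8@97] asks=[-]

Answer: BIDS (highest first):
  #6: 4@105
  #7: 4@104
  #5: 8@97
ASKS (lowest first):
  (empty)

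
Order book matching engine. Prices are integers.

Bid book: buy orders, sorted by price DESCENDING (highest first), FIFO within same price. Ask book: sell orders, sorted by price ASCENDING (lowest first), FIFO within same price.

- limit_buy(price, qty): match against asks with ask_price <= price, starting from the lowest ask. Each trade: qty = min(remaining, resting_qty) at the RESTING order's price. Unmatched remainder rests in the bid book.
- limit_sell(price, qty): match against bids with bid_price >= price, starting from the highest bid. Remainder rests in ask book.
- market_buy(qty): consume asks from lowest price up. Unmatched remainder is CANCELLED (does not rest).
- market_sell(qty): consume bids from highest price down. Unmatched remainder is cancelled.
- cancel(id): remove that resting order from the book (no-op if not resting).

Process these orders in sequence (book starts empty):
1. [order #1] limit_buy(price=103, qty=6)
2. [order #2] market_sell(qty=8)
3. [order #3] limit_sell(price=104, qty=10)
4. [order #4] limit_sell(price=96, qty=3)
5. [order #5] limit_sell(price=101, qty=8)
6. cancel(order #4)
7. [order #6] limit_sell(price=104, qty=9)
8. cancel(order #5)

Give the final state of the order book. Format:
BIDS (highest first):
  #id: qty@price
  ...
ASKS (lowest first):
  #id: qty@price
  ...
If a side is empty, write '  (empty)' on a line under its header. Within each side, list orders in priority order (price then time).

Answer: BIDS (highest first):
  (empty)
ASKS (lowest first):
  #3: 10@104
  #6: 9@104

Derivation:
After op 1 [order #1] limit_buy(price=103, qty=6): fills=none; bids=[#1:6@103] asks=[-]
After op 2 [order #2] market_sell(qty=8): fills=#1x#2:6@103; bids=[-] asks=[-]
After op 3 [order #3] limit_sell(price=104, qty=10): fills=none; bids=[-] asks=[#3:10@104]
After op 4 [order #4] limit_sell(price=96, qty=3): fills=none; bids=[-] asks=[#4:3@96 #3:10@104]
After op 5 [order #5] limit_sell(price=101, qty=8): fills=none; bids=[-] asks=[#4:3@96 #5:8@101 #3:10@104]
After op 6 cancel(order #4): fills=none; bids=[-] asks=[#5:8@101 #3:10@104]
After op 7 [order #6] limit_sell(price=104, qty=9): fills=none; bids=[-] asks=[#5:8@101 #3:10@104 #6:9@104]
After op 8 cancel(order #5): fills=none; bids=[-] asks=[#3:10@104 #6:9@104]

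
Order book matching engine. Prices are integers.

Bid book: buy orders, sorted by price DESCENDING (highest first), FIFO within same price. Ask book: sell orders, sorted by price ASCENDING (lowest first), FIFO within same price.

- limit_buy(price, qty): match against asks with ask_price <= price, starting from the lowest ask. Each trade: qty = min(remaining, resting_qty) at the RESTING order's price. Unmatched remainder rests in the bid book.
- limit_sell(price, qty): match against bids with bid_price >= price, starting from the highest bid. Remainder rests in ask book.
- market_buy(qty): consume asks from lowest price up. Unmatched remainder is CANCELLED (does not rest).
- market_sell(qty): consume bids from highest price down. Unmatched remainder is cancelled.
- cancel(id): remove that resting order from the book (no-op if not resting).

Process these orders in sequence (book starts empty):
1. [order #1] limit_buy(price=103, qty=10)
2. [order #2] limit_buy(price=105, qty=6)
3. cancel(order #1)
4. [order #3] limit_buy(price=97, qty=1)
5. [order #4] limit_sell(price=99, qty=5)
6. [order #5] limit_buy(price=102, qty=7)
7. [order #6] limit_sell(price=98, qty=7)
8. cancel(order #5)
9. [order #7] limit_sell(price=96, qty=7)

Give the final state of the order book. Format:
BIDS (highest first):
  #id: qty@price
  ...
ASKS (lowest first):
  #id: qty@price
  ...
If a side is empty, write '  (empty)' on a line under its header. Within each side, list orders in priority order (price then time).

Answer: BIDS (highest first):
  (empty)
ASKS (lowest first):
  #7: 6@96

Derivation:
After op 1 [order #1] limit_buy(price=103, qty=10): fills=none; bids=[#1:10@103] asks=[-]
After op 2 [order #2] limit_buy(price=105, qty=6): fills=none; bids=[#2:6@105 #1:10@103] asks=[-]
After op 3 cancel(order #1): fills=none; bids=[#2:6@105] asks=[-]
After op 4 [order #3] limit_buy(price=97, qty=1): fills=none; bids=[#2:6@105 #3:1@97] asks=[-]
After op 5 [order #4] limit_sell(price=99, qty=5): fills=#2x#4:5@105; bids=[#2:1@105 #3:1@97] asks=[-]
After op 6 [order #5] limit_buy(price=102, qty=7): fills=none; bids=[#2:1@105 #5:7@102 #3:1@97] asks=[-]
After op 7 [order #6] limit_sell(price=98, qty=7): fills=#2x#6:1@105 #5x#6:6@102; bids=[#5:1@102 #3:1@97] asks=[-]
After op 8 cancel(order #5): fills=none; bids=[#3:1@97] asks=[-]
After op 9 [order #7] limit_sell(price=96, qty=7): fills=#3x#7:1@97; bids=[-] asks=[#7:6@96]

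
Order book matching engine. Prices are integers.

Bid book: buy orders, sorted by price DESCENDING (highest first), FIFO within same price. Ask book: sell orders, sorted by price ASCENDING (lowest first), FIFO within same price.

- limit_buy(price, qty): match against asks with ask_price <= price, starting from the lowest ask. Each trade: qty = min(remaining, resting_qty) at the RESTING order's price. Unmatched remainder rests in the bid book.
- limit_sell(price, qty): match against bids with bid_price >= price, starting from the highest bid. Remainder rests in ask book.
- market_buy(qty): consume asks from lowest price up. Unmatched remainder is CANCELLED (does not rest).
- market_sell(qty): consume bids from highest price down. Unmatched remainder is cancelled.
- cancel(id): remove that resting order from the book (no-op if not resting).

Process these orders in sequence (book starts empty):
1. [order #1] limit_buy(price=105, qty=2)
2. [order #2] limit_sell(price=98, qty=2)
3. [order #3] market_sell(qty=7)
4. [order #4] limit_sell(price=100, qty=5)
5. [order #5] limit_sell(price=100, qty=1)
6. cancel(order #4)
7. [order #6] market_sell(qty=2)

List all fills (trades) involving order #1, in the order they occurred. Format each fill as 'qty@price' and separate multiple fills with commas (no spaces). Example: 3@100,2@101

After op 1 [order #1] limit_buy(price=105, qty=2): fills=none; bids=[#1:2@105] asks=[-]
After op 2 [order #2] limit_sell(price=98, qty=2): fills=#1x#2:2@105; bids=[-] asks=[-]
After op 3 [order #3] market_sell(qty=7): fills=none; bids=[-] asks=[-]
After op 4 [order #4] limit_sell(price=100, qty=5): fills=none; bids=[-] asks=[#4:5@100]
After op 5 [order #5] limit_sell(price=100, qty=1): fills=none; bids=[-] asks=[#4:5@100 #5:1@100]
After op 6 cancel(order #4): fills=none; bids=[-] asks=[#5:1@100]
After op 7 [order #6] market_sell(qty=2): fills=none; bids=[-] asks=[#5:1@100]

Answer: 2@105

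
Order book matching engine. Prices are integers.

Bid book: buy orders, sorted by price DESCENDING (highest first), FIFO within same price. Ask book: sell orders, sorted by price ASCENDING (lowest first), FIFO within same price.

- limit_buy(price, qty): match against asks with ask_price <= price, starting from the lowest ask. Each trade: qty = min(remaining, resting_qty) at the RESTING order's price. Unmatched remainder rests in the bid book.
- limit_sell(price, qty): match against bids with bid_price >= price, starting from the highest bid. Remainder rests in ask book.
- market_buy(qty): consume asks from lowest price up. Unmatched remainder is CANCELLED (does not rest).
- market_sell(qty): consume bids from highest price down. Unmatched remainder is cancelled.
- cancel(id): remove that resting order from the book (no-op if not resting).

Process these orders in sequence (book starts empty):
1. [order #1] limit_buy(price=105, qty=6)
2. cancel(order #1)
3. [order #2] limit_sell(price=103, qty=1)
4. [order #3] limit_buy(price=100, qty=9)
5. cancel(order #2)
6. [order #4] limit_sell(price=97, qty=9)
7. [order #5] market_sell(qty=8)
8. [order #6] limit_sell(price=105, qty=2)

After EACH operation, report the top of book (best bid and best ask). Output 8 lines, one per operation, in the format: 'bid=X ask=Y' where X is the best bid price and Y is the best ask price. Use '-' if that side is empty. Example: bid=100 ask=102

After op 1 [order #1] limit_buy(price=105, qty=6): fills=none; bids=[#1:6@105] asks=[-]
After op 2 cancel(order #1): fills=none; bids=[-] asks=[-]
After op 3 [order #2] limit_sell(price=103, qty=1): fills=none; bids=[-] asks=[#2:1@103]
After op 4 [order #3] limit_buy(price=100, qty=9): fills=none; bids=[#3:9@100] asks=[#2:1@103]
After op 5 cancel(order #2): fills=none; bids=[#3:9@100] asks=[-]
After op 6 [order #4] limit_sell(price=97, qty=9): fills=#3x#4:9@100; bids=[-] asks=[-]
After op 7 [order #5] market_sell(qty=8): fills=none; bids=[-] asks=[-]
After op 8 [order #6] limit_sell(price=105, qty=2): fills=none; bids=[-] asks=[#6:2@105]

Answer: bid=105 ask=-
bid=- ask=-
bid=- ask=103
bid=100 ask=103
bid=100 ask=-
bid=- ask=-
bid=- ask=-
bid=- ask=105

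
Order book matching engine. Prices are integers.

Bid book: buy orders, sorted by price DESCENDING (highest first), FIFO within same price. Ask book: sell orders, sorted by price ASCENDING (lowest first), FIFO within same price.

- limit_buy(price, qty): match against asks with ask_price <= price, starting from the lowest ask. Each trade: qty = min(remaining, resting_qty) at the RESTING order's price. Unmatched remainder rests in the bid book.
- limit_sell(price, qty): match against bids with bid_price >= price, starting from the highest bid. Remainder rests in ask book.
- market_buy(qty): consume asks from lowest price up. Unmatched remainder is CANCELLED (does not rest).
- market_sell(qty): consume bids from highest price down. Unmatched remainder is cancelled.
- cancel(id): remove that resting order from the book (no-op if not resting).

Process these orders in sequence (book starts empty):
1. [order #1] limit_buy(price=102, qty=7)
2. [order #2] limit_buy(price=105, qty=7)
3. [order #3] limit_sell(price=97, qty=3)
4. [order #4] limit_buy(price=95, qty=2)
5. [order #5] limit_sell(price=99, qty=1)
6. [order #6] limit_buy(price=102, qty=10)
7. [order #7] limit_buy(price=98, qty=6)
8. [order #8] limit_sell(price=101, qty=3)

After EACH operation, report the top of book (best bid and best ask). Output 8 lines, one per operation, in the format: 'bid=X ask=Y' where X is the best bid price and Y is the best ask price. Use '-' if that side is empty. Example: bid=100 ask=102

Answer: bid=102 ask=-
bid=105 ask=-
bid=105 ask=-
bid=105 ask=-
bid=105 ask=-
bid=105 ask=-
bid=105 ask=-
bid=102 ask=-

Derivation:
After op 1 [order #1] limit_buy(price=102, qty=7): fills=none; bids=[#1:7@102] asks=[-]
After op 2 [order #2] limit_buy(price=105, qty=7): fills=none; bids=[#2:7@105 #1:7@102] asks=[-]
After op 3 [order #3] limit_sell(price=97, qty=3): fills=#2x#3:3@105; bids=[#2:4@105 #1:7@102] asks=[-]
After op 4 [order #4] limit_buy(price=95, qty=2): fills=none; bids=[#2:4@105 #1:7@102 #4:2@95] asks=[-]
After op 5 [order #5] limit_sell(price=99, qty=1): fills=#2x#5:1@105; bids=[#2:3@105 #1:7@102 #4:2@95] asks=[-]
After op 6 [order #6] limit_buy(price=102, qty=10): fills=none; bids=[#2:3@105 #1:7@102 #6:10@102 #4:2@95] asks=[-]
After op 7 [order #7] limit_buy(price=98, qty=6): fills=none; bids=[#2:3@105 #1:7@102 #6:10@102 #7:6@98 #4:2@95] asks=[-]
After op 8 [order #8] limit_sell(price=101, qty=3): fills=#2x#8:3@105; bids=[#1:7@102 #6:10@102 #7:6@98 #4:2@95] asks=[-]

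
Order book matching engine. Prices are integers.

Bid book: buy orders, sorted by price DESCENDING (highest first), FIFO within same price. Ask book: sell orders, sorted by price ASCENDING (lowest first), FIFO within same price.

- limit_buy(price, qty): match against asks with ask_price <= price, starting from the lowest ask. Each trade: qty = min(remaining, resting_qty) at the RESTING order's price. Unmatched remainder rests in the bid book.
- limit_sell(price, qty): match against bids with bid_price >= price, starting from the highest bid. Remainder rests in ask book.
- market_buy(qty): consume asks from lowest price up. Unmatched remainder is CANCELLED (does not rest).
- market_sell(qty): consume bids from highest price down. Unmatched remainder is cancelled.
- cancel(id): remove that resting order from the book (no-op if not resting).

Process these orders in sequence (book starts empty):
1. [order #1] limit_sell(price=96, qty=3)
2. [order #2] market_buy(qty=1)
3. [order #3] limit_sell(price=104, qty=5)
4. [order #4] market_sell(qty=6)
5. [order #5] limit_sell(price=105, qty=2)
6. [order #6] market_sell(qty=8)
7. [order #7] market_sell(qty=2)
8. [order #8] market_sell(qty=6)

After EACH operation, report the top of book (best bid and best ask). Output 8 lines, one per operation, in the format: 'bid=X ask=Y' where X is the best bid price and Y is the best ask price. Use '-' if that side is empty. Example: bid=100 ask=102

Answer: bid=- ask=96
bid=- ask=96
bid=- ask=96
bid=- ask=96
bid=- ask=96
bid=- ask=96
bid=- ask=96
bid=- ask=96

Derivation:
After op 1 [order #1] limit_sell(price=96, qty=3): fills=none; bids=[-] asks=[#1:3@96]
After op 2 [order #2] market_buy(qty=1): fills=#2x#1:1@96; bids=[-] asks=[#1:2@96]
After op 3 [order #3] limit_sell(price=104, qty=5): fills=none; bids=[-] asks=[#1:2@96 #3:5@104]
After op 4 [order #4] market_sell(qty=6): fills=none; bids=[-] asks=[#1:2@96 #3:5@104]
After op 5 [order #5] limit_sell(price=105, qty=2): fills=none; bids=[-] asks=[#1:2@96 #3:5@104 #5:2@105]
After op 6 [order #6] market_sell(qty=8): fills=none; bids=[-] asks=[#1:2@96 #3:5@104 #5:2@105]
After op 7 [order #7] market_sell(qty=2): fills=none; bids=[-] asks=[#1:2@96 #3:5@104 #5:2@105]
After op 8 [order #8] market_sell(qty=6): fills=none; bids=[-] asks=[#1:2@96 #3:5@104 #5:2@105]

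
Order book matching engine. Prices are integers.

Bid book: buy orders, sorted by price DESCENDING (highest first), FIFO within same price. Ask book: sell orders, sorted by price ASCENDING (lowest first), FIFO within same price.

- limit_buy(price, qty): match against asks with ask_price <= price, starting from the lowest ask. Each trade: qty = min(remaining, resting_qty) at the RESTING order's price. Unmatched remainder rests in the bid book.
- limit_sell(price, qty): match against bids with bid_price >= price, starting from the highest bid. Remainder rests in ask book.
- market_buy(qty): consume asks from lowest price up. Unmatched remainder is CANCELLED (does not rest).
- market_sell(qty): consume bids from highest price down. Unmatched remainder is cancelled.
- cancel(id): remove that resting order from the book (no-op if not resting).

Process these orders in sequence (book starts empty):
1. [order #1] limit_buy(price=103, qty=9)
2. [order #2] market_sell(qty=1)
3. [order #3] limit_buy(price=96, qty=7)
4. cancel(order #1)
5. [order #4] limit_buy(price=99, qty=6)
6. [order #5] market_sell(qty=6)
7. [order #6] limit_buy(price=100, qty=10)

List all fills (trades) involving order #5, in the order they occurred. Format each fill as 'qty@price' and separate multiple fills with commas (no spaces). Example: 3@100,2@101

Answer: 6@99

Derivation:
After op 1 [order #1] limit_buy(price=103, qty=9): fills=none; bids=[#1:9@103] asks=[-]
After op 2 [order #2] market_sell(qty=1): fills=#1x#2:1@103; bids=[#1:8@103] asks=[-]
After op 3 [order #3] limit_buy(price=96, qty=7): fills=none; bids=[#1:8@103 #3:7@96] asks=[-]
After op 4 cancel(order #1): fills=none; bids=[#3:7@96] asks=[-]
After op 5 [order #4] limit_buy(price=99, qty=6): fills=none; bids=[#4:6@99 #3:7@96] asks=[-]
After op 6 [order #5] market_sell(qty=6): fills=#4x#5:6@99; bids=[#3:7@96] asks=[-]
After op 7 [order #6] limit_buy(price=100, qty=10): fills=none; bids=[#6:10@100 #3:7@96] asks=[-]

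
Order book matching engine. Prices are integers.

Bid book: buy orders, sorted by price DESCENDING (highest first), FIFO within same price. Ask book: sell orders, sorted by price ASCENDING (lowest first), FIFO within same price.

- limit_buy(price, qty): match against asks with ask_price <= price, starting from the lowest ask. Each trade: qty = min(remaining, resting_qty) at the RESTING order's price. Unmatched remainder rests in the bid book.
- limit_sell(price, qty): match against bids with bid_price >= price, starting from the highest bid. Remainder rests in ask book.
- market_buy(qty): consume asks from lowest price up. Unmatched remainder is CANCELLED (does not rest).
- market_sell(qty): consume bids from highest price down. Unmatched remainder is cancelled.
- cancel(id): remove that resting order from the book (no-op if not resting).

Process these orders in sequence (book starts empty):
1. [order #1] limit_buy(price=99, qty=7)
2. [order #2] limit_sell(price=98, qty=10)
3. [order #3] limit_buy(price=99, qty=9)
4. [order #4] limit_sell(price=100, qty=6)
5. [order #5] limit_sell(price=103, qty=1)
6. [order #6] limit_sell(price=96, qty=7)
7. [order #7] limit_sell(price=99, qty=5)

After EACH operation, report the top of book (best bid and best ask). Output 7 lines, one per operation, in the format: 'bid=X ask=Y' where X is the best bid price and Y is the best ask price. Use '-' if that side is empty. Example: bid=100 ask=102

Answer: bid=99 ask=-
bid=- ask=98
bid=99 ask=-
bid=99 ask=100
bid=99 ask=100
bid=- ask=96
bid=- ask=96

Derivation:
After op 1 [order #1] limit_buy(price=99, qty=7): fills=none; bids=[#1:7@99] asks=[-]
After op 2 [order #2] limit_sell(price=98, qty=10): fills=#1x#2:7@99; bids=[-] asks=[#2:3@98]
After op 3 [order #3] limit_buy(price=99, qty=9): fills=#3x#2:3@98; bids=[#3:6@99] asks=[-]
After op 4 [order #4] limit_sell(price=100, qty=6): fills=none; bids=[#3:6@99] asks=[#4:6@100]
After op 5 [order #5] limit_sell(price=103, qty=1): fills=none; bids=[#3:6@99] asks=[#4:6@100 #5:1@103]
After op 6 [order #6] limit_sell(price=96, qty=7): fills=#3x#6:6@99; bids=[-] asks=[#6:1@96 #4:6@100 #5:1@103]
After op 7 [order #7] limit_sell(price=99, qty=5): fills=none; bids=[-] asks=[#6:1@96 #7:5@99 #4:6@100 #5:1@103]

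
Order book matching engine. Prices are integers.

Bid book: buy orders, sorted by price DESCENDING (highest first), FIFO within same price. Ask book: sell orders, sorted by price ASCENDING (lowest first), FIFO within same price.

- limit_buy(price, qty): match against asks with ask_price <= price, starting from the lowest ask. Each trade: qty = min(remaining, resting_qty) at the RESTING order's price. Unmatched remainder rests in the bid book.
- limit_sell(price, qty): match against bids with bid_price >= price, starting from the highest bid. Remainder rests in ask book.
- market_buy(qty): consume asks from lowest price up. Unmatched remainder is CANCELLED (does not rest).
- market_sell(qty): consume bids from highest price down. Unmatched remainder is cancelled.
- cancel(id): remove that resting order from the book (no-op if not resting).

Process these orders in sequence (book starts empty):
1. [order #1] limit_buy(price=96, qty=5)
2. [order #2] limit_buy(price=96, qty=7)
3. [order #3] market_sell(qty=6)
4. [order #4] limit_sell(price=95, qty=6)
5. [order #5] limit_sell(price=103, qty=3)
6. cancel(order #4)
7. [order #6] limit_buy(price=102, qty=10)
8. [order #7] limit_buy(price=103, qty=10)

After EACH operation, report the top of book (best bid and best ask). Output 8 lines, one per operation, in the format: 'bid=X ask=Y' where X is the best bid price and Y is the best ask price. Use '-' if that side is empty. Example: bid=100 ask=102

Answer: bid=96 ask=-
bid=96 ask=-
bid=96 ask=-
bid=- ask=-
bid=- ask=103
bid=- ask=103
bid=102 ask=103
bid=103 ask=-

Derivation:
After op 1 [order #1] limit_buy(price=96, qty=5): fills=none; bids=[#1:5@96] asks=[-]
After op 2 [order #2] limit_buy(price=96, qty=7): fills=none; bids=[#1:5@96 #2:7@96] asks=[-]
After op 3 [order #3] market_sell(qty=6): fills=#1x#3:5@96 #2x#3:1@96; bids=[#2:6@96] asks=[-]
After op 4 [order #4] limit_sell(price=95, qty=6): fills=#2x#4:6@96; bids=[-] asks=[-]
After op 5 [order #5] limit_sell(price=103, qty=3): fills=none; bids=[-] asks=[#5:3@103]
After op 6 cancel(order #4): fills=none; bids=[-] asks=[#5:3@103]
After op 7 [order #6] limit_buy(price=102, qty=10): fills=none; bids=[#6:10@102] asks=[#5:3@103]
After op 8 [order #7] limit_buy(price=103, qty=10): fills=#7x#5:3@103; bids=[#7:7@103 #6:10@102] asks=[-]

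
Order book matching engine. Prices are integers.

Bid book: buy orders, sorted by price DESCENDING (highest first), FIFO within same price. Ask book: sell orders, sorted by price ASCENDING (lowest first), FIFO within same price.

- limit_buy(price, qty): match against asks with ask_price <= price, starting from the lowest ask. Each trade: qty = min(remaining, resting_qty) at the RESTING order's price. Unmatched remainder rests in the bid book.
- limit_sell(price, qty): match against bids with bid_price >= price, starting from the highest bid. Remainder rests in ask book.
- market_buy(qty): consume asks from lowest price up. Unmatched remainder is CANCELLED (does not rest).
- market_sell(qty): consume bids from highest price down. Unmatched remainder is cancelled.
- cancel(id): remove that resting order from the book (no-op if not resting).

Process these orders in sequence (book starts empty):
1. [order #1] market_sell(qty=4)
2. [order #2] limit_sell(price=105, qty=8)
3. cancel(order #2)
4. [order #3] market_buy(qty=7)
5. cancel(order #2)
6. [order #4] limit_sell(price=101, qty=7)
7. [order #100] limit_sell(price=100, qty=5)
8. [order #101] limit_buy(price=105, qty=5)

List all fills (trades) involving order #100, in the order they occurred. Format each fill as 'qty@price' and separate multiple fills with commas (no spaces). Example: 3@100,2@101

After op 1 [order #1] market_sell(qty=4): fills=none; bids=[-] asks=[-]
After op 2 [order #2] limit_sell(price=105, qty=8): fills=none; bids=[-] asks=[#2:8@105]
After op 3 cancel(order #2): fills=none; bids=[-] asks=[-]
After op 4 [order #3] market_buy(qty=7): fills=none; bids=[-] asks=[-]
After op 5 cancel(order #2): fills=none; bids=[-] asks=[-]
After op 6 [order #4] limit_sell(price=101, qty=7): fills=none; bids=[-] asks=[#4:7@101]
After op 7 [order #100] limit_sell(price=100, qty=5): fills=none; bids=[-] asks=[#100:5@100 #4:7@101]
After op 8 [order #101] limit_buy(price=105, qty=5): fills=#101x#100:5@100; bids=[-] asks=[#4:7@101]

Answer: 5@100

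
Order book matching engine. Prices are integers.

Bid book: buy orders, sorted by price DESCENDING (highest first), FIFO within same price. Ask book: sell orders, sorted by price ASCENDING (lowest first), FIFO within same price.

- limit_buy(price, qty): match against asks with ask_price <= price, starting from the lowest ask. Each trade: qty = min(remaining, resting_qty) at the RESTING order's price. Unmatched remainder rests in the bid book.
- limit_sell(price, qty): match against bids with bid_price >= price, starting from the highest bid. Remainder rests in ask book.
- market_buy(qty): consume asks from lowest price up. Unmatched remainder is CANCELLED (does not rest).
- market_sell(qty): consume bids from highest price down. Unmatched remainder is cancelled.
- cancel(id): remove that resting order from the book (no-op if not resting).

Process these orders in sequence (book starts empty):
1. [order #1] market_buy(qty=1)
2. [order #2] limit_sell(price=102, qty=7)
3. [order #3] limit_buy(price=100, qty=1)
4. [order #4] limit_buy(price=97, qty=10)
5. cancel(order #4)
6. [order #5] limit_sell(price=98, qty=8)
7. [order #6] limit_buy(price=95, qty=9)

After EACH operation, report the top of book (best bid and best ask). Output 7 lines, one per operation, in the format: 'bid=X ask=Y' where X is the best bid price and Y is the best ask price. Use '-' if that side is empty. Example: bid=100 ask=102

After op 1 [order #1] market_buy(qty=1): fills=none; bids=[-] asks=[-]
After op 2 [order #2] limit_sell(price=102, qty=7): fills=none; bids=[-] asks=[#2:7@102]
After op 3 [order #3] limit_buy(price=100, qty=1): fills=none; bids=[#3:1@100] asks=[#2:7@102]
After op 4 [order #4] limit_buy(price=97, qty=10): fills=none; bids=[#3:1@100 #4:10@97] asks=[#2:7@102]
After op 5 cancel(order #4): fills=none; bids=[#3:1@100] asks=[#2:7@102]
After op 6 [order #5] limit_sell(price=98, qty=8): fills=#3x#5:1@100; bids=[-] asks=[#5:7@98 #2:7@102]
After op 7 [order #6] limit_buy(price=95, qty=9): fills=none; bids=[#6:9@95] asks=[#5:7@98 #2:7@102]

Answer: bid=- ask=-
bid=- ask=102
bid=100 ask=102
bid=100 ask=102
bid=100 ask=102
bid=- ask=98
bid=95 ask=98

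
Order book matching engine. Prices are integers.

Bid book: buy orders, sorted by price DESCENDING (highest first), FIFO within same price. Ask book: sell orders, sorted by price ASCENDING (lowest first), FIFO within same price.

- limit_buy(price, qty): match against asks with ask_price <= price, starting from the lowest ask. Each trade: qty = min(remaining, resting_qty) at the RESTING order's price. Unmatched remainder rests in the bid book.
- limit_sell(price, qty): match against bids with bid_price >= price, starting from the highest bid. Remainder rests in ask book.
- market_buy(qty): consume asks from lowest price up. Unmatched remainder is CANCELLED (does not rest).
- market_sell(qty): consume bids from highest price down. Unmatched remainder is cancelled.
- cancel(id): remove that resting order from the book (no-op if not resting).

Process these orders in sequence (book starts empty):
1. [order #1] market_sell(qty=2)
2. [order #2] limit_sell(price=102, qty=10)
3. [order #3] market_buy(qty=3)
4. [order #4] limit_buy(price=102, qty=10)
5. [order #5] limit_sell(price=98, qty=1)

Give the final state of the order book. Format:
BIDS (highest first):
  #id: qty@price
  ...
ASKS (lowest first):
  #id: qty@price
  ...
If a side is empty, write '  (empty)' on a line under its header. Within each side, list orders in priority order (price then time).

After op 1 [order #1] market_sell(qty=2): fills=none; bids=[-] asks=[-]
After op 2 [order #2] limit_sell(price=102, qty=10): fills=none; bids=[-] asks=[#2:10@102]
After op 3 [order #3] market_buy(qty=3): fills=#3x#2:3@102; bids=[-] asks=[#2:7@102]
After op 4 [order #4] limit_buy(price=102, qty=10): fills=#4x#2:7@102; bids=[#4:3@102] asks=[-]
After op 5 [order #5] limit_sell(price=98, qty=1): fills=#4x#5:1@102; bids=[#4:2@102] asks=[-]

Answer: BIDS (highest first):
  #4: 2@102
ASKS (lowest first):
  (empty)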